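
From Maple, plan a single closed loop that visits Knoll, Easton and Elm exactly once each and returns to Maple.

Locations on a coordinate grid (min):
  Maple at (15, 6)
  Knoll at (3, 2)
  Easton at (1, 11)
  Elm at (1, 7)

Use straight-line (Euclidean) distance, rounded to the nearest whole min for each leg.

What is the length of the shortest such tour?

Maple-Knoll-Easton-Elm-Maple: 13+9+4+14 = 40
Maple-Knoll-Elm-Easton-Maple: 13+5+4+15 = 37
Maple-Easton-Knoll-Elm-Maple: 15+9+5+14 = 43
The minimum is 37.
One optimal route: Maple → Knoll → Elm → Easton → Maple (or its reverse).

37 min — the shortest possible round trip.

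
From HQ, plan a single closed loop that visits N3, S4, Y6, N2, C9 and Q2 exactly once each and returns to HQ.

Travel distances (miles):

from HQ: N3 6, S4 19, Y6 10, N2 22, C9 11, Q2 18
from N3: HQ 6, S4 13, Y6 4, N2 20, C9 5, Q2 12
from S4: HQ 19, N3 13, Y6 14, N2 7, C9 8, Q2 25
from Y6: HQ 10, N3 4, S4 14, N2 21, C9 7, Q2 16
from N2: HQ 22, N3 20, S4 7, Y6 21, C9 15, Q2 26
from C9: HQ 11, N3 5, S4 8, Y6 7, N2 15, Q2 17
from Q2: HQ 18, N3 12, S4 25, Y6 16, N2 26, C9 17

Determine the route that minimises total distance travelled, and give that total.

HQ-N3-S4-Y6-N2-C9-Q2-HQ: 6+13+14+21+15+17+18 = 104
HQ-N3-S4-Y6-N2-Q2-C9-HQ: 6+13+14+21+26+17+11 = 108
HQ-N3-S4-Y6-C9-N2-Q2-HQ: 6+13+14+7+15+26+18 = 99
HQ-N3-S4-Y6-C9-Q2-N2-HQ: 6+13+14+7+17+26+22 = 105
HQ-N3-S4-Y6-Q2-N2-C9-HQ: 6+13+14+16+26+15+11 = 101
HQ-N3-S4-Y6-Q2-C9-N2-HQ: 6+13+14+16+17+15+22 = 103
HQ-N3-S4-N2-Y6-C9-Q2-HQ: 6+13+7+21+7+17+18 = 89
HQ-N3-S4-N2-Y6-Q2-C9-HQ: 6+13+7+21+16+17+11 = 91
… (352 more)
HQ-N3-Y6-C9-S4-N2-Q2-HQ: 6+4+7+8+7+26+18 = 76  ← best
The minimum is 76.
One optimal route: HQ → N3 → Y6 → C9 → S4 → N2 → Q2 → HQ (or its reverse).

76 miles — the shortest possible round trip.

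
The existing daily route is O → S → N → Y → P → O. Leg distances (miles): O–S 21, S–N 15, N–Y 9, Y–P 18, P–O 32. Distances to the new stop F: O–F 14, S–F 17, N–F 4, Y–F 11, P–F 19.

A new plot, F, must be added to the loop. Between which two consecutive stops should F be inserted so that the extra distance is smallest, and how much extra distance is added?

Insertion cost between consecutive stops i–j is d(i,F) + d(F,j) − d(i,j):
  between O and S: 14 + 17 − 21 = 10
  between S and N: 17 + 4 − 15 = 6
  between N and Y: 4 + 11 − 9 = 6
  between Y and P: 11 + 19 − 18 = 12
  between P and O: 19 + 14 − 32 = 1
Cheapest insertion is between P and O, adding 1.
New total = 95 + 1 = 96.

Minimum extra distance: 1 miles, inserting F between P and O.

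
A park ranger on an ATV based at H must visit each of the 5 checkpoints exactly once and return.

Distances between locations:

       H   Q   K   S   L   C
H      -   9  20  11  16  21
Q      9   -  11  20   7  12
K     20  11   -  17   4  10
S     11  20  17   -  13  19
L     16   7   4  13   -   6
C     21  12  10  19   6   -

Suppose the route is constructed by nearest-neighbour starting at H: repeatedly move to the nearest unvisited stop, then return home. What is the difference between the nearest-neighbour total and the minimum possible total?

Excess over optimum: 1.

H: Q=9, S=11, L=16, K=20, C=21 ⇒ Q
Q: L=7, K=11, C=12, S=20 ⇒ L
L: K=4, C=6, S=13 ⇒ K
K: C=10, S=17 ⇒ C
C: S=19 ⇒ S
NN route H → Q → L → K → C → S → H costs 60.
Optimal: H → Q → C → K → L → S → H costs 59 (by enumerating all 60 distinct tours).
Excess = 60 − 59 = 1.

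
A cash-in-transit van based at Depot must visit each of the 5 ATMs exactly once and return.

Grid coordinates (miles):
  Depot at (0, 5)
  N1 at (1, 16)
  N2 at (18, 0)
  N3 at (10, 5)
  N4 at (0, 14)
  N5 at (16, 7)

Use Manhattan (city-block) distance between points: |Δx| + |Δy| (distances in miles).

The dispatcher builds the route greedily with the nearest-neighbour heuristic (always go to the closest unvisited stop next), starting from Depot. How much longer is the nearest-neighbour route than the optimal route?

The nearest-neighbour route is 4 miles longer than optimal.

From Depot: N4=9, N3=10, N1=12, N5=18, N2=23 → choose N4 (9).
From N4: N1=3, N3=19, N5=23, N2=32 → choose N1 (3).
From N1: N3=20, N5=24, N2=33 → choose N3 (20).
From N3: N5=8, N2=13 → choose N5 (8).
From N5: N2=9 → choose N2 (9).
NN route Depot → N4 → N1 → N3 → N5 → N2 → Depot costs 72.
Optimal: Depot → N3 → N2 → N5 → N1 → N4 → Depot costs 68 (by enumerating all 60 distinct tours).
Excess = 72 − 68 = 4.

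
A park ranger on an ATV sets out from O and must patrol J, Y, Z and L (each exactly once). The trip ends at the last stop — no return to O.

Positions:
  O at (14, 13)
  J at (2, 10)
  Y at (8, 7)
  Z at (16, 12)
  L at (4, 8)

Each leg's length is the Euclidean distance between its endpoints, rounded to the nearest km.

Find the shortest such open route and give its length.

There are 4! = 24 possible orderings.
O → J → Y → Z → L: 12+7+9+13 = 41
O → J → Y → L → Z: 12+7+4+13 = 36
O → J → Z → Y → L: 12+14+9+4 = 39
O → J → Z → L → Y: 12+14+13+4 = 43
O → J → L → Y → Z: 12+3+4+9 = 28
O → J → L → Z → Y: 12+3+13+9 = 37
O → Y → J → Z → L: 8+7+14+13 = 42
O → Y → J → L → Z: 8+7+3+13 = 31
O → Y → Z → J → L: 8+9+14+3 = 34
O → Y → Z → L → J: 8+9+13+3 = 33
O → Y → L → J → Z: 8+4+3+14 = 29
O → Y → L → Z → J: 8+4+13+14 = 39
O → Z → J → Y → L: 2+14+7+4 = 27
O → Z → J → L → Y: 2+14+3+4 = 23
… (10 more)
O → Z → Y → L → J: 2+9+4+3 = 18  ← best
The minimum is 18.
One shortest path: O → Z → Y → L → J.

Shortest open route: 18 km.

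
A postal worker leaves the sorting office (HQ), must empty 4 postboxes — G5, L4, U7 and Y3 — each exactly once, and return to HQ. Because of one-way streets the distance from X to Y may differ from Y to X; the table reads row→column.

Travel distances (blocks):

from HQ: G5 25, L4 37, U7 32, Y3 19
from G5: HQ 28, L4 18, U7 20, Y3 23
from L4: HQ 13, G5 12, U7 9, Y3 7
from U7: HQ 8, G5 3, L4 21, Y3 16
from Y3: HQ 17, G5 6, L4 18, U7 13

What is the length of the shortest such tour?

Shortest round trip = 60 blocks.

HQ-G5-L4-U7-Y3-HQ: 25+18+9+16+17 = 85
HQ-G5-L4-Y3-U7-HQ: 25+18+7+13+8 = 71
HQ-G5-U7-L4-Y3-HQ: 25+20+21+7+17 = 90
HQ-G5-U7-Y3-L4-HQ: 25+20+16+18+13 = 92
HQ-G5-Y3-L4-U7-HQ: 25+23+18+9+8 = 83
HQ-G5-Y3-U7-L4-HQ: 25+23+13+21+13 = 95
HQ-L4-G5-U7-Y3-HQ: 37+12+20+16+17 = 102
HQ-L4-G5-Y3-U7-HQ: 37+12+23+13+8 = 93
HQ-L4-U7-G5-Y3-HQ: 37+9+3+23+17 = 89
HQ-L4-U7-Y3-G5-HQ: 37+9+16+6+28 = 96
HQ-L4-Y3-G5-U7-HQ: 37+7+6+20+8 = 78
HQ-L4-Y3-U7-G5-HQ: 37+7+13+3+28 = 88
HQ-U7-G5-L4-Y3-HQ: 32+3+18+7+17 = 77
HQ-U7-G5-Y3-L4-HQ: 32+3+23+18+13 = 89
… (10 more)
HQ-Y3-G5-L4-U7-HQ: 19+6+18+9+8 = 60  ← best
The minimum is 60.
One optimal route: HQ → Y3 → G5 → L4 → U7 → HQ.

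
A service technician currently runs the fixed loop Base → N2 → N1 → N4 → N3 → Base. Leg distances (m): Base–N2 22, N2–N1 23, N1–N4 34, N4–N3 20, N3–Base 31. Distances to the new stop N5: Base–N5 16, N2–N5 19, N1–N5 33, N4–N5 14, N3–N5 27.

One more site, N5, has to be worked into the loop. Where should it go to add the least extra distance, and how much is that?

+12 m — insert N5 between N3 and Base.

Insertion cost between consecutive stops i–j is d(i,N5) + d(N5,j) − d(i,j):
  between Base and N2: 16 + 19 − 22 = 13
  between N2 and N1: 19 + 33 − 23 = 29
  between N1 and N4: 33 + 14 − 34 = 13
  between N4 and N3: 14 + 27 − 20 = 21
  between N3 and Base: 27 + 16 − 31 = 12
Cheapest insertion is between N3 and Base, adding 12.
New total = 130 + 12 = 142.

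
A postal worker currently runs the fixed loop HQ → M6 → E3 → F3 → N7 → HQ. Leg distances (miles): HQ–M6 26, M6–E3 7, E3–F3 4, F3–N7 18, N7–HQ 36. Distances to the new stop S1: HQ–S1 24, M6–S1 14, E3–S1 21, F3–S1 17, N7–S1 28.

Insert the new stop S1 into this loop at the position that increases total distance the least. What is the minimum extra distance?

Adding 12 miles by placing S1 on the HQ–M6 leg.

Insertion cost between consecutive stops i–j is d(i,S1) + d(S1,j) − d(i,j):
  between HQ and M6: 24 + 14 − 26 = 12
  between M6 and E3: 14 + 21 − 7 = 28
  between E3 and F3: 21 + 17 − 4 = 34
  between F3 and N7: 17 + 28 − 18 = 27
  between N7 and HQ: 28 + 24 − 36 = 16
Cheapest insertion is between HQ and M6, adding 12.
New total = 91 + 12 = 103.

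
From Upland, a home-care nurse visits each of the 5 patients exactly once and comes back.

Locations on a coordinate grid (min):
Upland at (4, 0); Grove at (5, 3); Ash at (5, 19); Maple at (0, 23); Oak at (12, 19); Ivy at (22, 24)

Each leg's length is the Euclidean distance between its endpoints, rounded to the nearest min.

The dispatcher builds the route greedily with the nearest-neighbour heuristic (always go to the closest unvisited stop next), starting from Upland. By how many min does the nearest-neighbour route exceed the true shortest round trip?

Upland: Grove=3, Ash=19, Oak=21, Maple=23, Ivy=30 ⇒ Grove
Grove: Ash=16, Oak=17, Maple=21, Ivy=27 ⇒ Ash
Ash: Maple=6, Oak=7, Ivy=18 ⇒ Maple
Maple: Oak=13, Ivy=22 ⇒ Oak
Oak: Ivy=11 ⇒ Ivy
NN route Upland → Grove → Ash → Maple → Oak → Ivy → Upland costs 79.
Optimal: Upland → Grove → Ivy → Oak → Ash → Maple → Upland costs 77 (by enumerating all 60 distinct tours).
Excess = 79 − 77 = 2.

Excess over optimum: 2 min.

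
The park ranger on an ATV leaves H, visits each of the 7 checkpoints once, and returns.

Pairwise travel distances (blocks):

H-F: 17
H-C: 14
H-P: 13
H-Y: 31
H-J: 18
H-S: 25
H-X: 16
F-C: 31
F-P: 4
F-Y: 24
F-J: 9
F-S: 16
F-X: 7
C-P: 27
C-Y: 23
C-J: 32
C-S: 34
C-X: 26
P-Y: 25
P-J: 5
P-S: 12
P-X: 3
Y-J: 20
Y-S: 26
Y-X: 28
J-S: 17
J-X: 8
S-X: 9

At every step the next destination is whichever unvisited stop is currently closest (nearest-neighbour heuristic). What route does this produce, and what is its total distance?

Nearest-neighbour total = 112 blocks; route H → P → X → F → J → S → Y → C → H.

H → [P:13 / C:14 / X:16 / F:17 / J:18 / S:25 / Y:31] → P (13)
P → [X:3 / F:4 / J:5 / S:12 / Y:25 / C:27] → X (3)
X → [F:7 / J:8 / S:9 / C:26 / Y:28] → F (7)
F → [J:9 / S:16 / Y:24 / C:31] → J (9)
J → [S:17 / Y:20 / C:32] → S (17)
S → [Y:26 / C:34] → Y (26)
Y → [C:23] → C (23)
Return C→H: 14.
Total = 13 + 3 + 7 + 9 + 17 + 26 + 23 + 14 = 112.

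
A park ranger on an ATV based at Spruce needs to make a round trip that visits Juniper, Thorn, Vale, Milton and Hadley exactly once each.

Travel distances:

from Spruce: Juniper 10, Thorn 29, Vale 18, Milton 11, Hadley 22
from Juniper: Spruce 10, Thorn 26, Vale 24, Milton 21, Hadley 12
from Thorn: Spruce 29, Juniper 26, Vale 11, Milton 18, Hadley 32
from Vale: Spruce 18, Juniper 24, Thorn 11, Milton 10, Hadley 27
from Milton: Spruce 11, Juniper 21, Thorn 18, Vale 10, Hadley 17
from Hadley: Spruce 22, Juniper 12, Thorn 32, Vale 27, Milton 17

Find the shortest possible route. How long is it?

86 — the shortest possible round trip.

With 5 stops there are 5!/2 = 60 distinct round trips (a route and its reverse cost the same).
Spruce - Juniper - Thorn - Vale - Milton - Hadley - Spruce: 10+26+11+10+17+22 = 96
Spruce - Juniper - Thorn - Vale - Hadley - Milton - Spruce: 10+26+11+27+17+11 = 102
Spruce - Juniper - Thorn - Milton - Vale - Hadley - Spruce: 10+26+18+10+27+22 = 113
Spruce - Juniper - Thorn - Milton - Hadley - Vale - Spruce: 10+26+18+17+27+18 = 116
Spruce - Juniper - Thorn - Hadley - Vale - Milton - Spruce: 10+26+32+27+10+11 = 116
Spruce - Juniper - Thorn - Hadley - Milton - Vale - Spruce: 10+26+32+17+10+18 = 113
Spruce - Juniper - Vale - Thorn - Milton - Hadley - Spruce: 10+24+11+18+17+22 = 102
Spruce - Juniper - Vale - Thorn - Hadley - Milton - Spruce: 10+24+11+32+17+11 = 105
Spruce - Juniper - Vale - Milton - Thorn - Hadley - Spruce: 10+24+10+18+32+22 = 116
Spruce - Juniper - Vale - Milton - Hadley - Thorn - Spruce: 10+24+10+17+32+29 = 122
Spruce - Juniper - Vale - Hadley - Thorn - Milton - Spruce: 10+24+27+32+18+11 = 122
Spruce - Juniper - Vale - Hadley - Milton - Thorn - Spruce: 10+24+27+17+18+29 = 125
Spruce - Juniper - Milton - Thorn - Vale - Hadley - Spruce: 10+21+18+11+27+22 = 109
Spruce - Juniper - Milton - Thorn - Hadley - Vale - Spruce: 10+21+18+32+27+18 = 126
… (46 more)
Spruce - Juniper - Hadley - Thorn - Vale - Milton - Spruce: 10+12+32+11+10+11 = 86  ← best
The minimum is 86.
One optimal route: Spruce → Juniper → Hadley → Thorn → Vale → Milton → Spruce (or its reverse).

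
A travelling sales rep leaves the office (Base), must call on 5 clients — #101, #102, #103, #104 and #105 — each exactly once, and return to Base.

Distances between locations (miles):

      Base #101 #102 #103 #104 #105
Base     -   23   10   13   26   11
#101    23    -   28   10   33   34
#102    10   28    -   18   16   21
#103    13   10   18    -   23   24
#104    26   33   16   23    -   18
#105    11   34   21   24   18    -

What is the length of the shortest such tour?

Minimum total distance: 96 miles.

Base → #101 → #102 → #103 → #104 → #105 → Base: 23+28+18+23+18+11 = 121
Base → #101 → #102 → #103 → #105 → #104 → Base: 23+28+18+24+18+26 = 137
Base → #101 → #102 → #104 → #103 → #105 → Base: 23+28+16+23+24+11 = 125
Base → #101 → #102 → #104 → #105 → #103 → Base: 23+28+16+18+24+13 = 122
Base → #101 → #102 → #105 → #103 → #104 → Base: 23+28+21+24+23+26 = 145
Base → #101 → #102 → #105 → #104 → #103 → Base: 23+28+21+18+23+13 = 126
Base → #101 → #103 → #102 → #104 → #105 → Base: 23+10+18+16+18+11 = 96
Base → #101 → #103 → #102 → #105 → #104 → Base: 23+10+18+21+18+26 = 116
Base → #101 → #103 → #104 → #102 → #105 → Base: 23+10+23+16+21+11 = 104
Base → #101 → #103 → #104 → #105 → #102 → Base: 23+10+23+18+21+10 = 105
Base → #101 → #103 → #105 → #102 → #104 → Base: 23+10+24+21+16+26 = 120
Base → #101 → #103 → #105 → #104 → #102 → Base: 23+10+24+18+16+10 = 101
Base → #101 → #104 → #102 → #103 → #105 → Base: 23+33+16+18+24+11 = 125
Base → #101 → #104 → #102 → #105 → #103 → Base: 23+33+16+21+24+13 = 130
… (46 more)
The minimum is 96.
One optimal route: Base → #101 → #103 → #102 → #104 → #105 → Base (or its reverse).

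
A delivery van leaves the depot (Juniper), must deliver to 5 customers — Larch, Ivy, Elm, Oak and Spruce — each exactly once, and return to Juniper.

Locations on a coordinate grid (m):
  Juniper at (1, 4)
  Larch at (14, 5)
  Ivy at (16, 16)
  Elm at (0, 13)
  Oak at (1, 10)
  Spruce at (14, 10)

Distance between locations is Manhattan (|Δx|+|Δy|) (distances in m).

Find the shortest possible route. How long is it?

There are 60 distinct closed tours to check (reversals are equivalent).
Juniper → Larch → Ivy → Elm → Oak → Spruce → Juniper: 14+13+19+4+13+19 = 82
Juniper → Larch → Ivy → Elm → Spruce → Oak → Juniper: 14+13+19+17+13+6 = 82
Juniper → Larch → Ivy → Oak → Elm → Spruce → Juniper: 14+13+21+4+17+19 = 88
Juniper → Larch → Ivy → Oak → Spruce → Elm → Juniper: 14+13+21+13+17+10 = 88
Juniper → Larch → Ivy → Spruce → Elm → Oak → Juniper: 14+13+8+17+4+6 = 62
Juniper → Larch → Ivy → Spruce → Oak → Elm → Juniper: 14+13+8+13+4+10 = 62
Juniper → Larch → Elm → Ivy → Oak → Spruce → Juniper: 14+22+19+21+13+19 = 108
Juniper → Larch → Elm → Ivy → Spruce → Oak → Juniper: 14+22+19+8+13+6 = 82
Juniper → Larch → Elm → Oak → Ivy → Spruce → Juniper: 14+22+4+21+8+19 = 88
Juniper → Larch → Elm → Oak → Spruce → Ivy → Juniper: 14+22+4+13+8+27 = 88
Juniper → Larch → Elm → Spruce → Ivy → Oak → Juniper: 14+22+17+8+21+6 = 88
Juniper → Larch → Elm → Spruce → Oak → Ivy → Juniper: 14+22+17+13+21+27 = 114
Juniper → Larch → Oak → Ivy → Elm → Spruce → Juniper: 14+18+21+19+17+19 = 108
Juniper → Larch → Oak → Ivy → Spruce → Elm → Juniper: 14+18+21+8+17+10 = 88
… (46 more)
Juniper → Larch → Spruce → Ivy → Elm → Oak → Juniper: 14+5+8+19+4+6 = 56  ← best
The minimum is 56.
One optimal route: Juniper → Larch → Spruce → Ivy → Elm → Oak → Juniper (or its reverse).

Shortest round trip = 56 m.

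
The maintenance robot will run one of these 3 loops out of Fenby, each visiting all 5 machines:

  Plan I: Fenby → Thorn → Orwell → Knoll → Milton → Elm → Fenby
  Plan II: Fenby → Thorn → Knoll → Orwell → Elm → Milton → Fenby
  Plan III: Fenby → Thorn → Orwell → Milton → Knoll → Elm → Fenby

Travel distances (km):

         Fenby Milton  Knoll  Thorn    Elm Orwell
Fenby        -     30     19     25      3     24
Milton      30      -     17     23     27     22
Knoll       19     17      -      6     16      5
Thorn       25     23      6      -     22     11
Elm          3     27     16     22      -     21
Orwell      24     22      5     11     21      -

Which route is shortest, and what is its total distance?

Plan I: 25 + 11 + 5 + 17 + 27 + 3 = 88
Plan II: 25 + 6 + 5 + 21 + 27 + 30 = 114
Plan III: 25 + 11 + 22 + 17 + 16 + 3 = 94

Shortest is Plan I, total 88 km.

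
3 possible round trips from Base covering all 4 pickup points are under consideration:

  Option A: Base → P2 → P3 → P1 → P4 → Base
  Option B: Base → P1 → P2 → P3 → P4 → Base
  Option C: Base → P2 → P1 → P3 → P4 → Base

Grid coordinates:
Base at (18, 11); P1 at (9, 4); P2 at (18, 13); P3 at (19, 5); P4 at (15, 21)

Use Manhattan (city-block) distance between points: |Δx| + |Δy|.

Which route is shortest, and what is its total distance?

58 — Option A is the shortest.

Option A: 2 + 9 + 11 + 23 + 13 = 58
Option B: 16 + 18 + 9 + 20 + 13 = 76
Option C: 2 + 18 + 11 + 20 + 13 = 64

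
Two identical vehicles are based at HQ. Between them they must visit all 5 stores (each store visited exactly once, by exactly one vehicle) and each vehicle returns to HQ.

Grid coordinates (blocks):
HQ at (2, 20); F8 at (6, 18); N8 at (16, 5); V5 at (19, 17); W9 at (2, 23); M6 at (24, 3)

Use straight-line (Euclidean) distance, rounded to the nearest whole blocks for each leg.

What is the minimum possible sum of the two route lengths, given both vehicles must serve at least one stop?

Minimum combined distance: 66 blocks.

There are 2^4 − 1 = 15 ways to divide the 5 stops into two non-empty groups. For each, the best each vehicle can do is its own shortest tour through its group:
  {F8} + {N8, V5, W9, M6}: 8 + 65 = 73
  {N8} + {F8, V5, W9, M6}: 42 + 63 = 105
  {F8, N8} + {V5, W9, M6}: 41 + 64 = 105
  {V5} + {F8, N8, W9, M6}: 34 + 61 = 95
  {F8, V5} + {N8, W9, M6}: 34 + 62 = 96
  {N8, V5} + {F8, W9, M6}: 50 + 60 = 110
  … (15 splits in total)
  {W9} + {F8, N8, V5, M6}: 6 + 60 = 66  ← best
Best: vehicle 1 HQ → W9 → HQ = 6; vehicle 2 HQ → F8 → N8 → M6 → V5 → HQ = 60; combined 66.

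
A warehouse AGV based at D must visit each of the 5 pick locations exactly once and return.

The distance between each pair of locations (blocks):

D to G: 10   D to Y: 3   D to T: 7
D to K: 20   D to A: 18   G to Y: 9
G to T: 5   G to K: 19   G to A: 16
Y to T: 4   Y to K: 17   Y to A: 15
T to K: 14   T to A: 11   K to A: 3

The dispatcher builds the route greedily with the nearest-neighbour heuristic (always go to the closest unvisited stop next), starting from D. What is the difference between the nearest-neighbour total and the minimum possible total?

D: Y=3, T=7, G=10, A=18, K=20 ⇒ Y
Y: T=4, G=9, A=15, K=17 ⇒ T
T: G=5, A=11, K=14 ⇒ G
G: A=16, K=19 ⇒ A
A: K=3 ⇒ K
NN route D → Y → T → G → A → K → D costs 51.
Optimal: D → G → T → A → K → Y → D costs 49 (by enumerating all 60 distinct tours).
Excess = 51 − 49 = 2.

The nearest-neighbour route is 2 blocks longer than optimal.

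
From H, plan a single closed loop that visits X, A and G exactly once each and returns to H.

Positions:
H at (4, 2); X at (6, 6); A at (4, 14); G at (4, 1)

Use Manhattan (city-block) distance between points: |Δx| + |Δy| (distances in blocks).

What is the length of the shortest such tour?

30 blocks — the shortest possible round trip.

H → X → A → G → H: 6+10+13+1 = 30
H → X → G → A → H: 6+7+13+12 = 38
H → A → X → G → H: 12+10+7+1 = 30
The minimum is 30.
One optimal route: H → X → A → G → H (or its reverse).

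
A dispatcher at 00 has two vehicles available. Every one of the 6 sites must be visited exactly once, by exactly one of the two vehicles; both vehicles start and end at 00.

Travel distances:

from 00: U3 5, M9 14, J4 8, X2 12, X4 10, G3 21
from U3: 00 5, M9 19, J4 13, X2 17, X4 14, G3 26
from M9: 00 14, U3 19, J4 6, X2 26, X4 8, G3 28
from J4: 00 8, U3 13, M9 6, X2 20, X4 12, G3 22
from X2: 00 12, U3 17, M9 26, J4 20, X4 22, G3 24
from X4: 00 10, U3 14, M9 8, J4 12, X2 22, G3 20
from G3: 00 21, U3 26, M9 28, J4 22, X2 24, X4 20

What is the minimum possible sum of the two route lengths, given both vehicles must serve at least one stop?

There are 2^5 − 1 = 31 ways to divide the 6 stops into two non-empty groups. For each, the best each vehicle can do is its own shortest tour through its group:
  {U3} + {M9, J4, X2, X4, G3}: 10 + 78 = 88
  {M9} + {U3, J4, X2, X4, G3}: 28 + 86 = 114
  {U3, M9} + {J4, X2, X4, G3}: 38 + 76 = 114
  {J4} + {U3, M9, X2, X4, G3}: 16 + 88 = 104
  {U3, J4} + {M9, X2, X4, G3}: 26 + 78 = 104
  {M9, J4} + {U3, X2, X4, G3}: 28 + 75 = 103
  … (31 splits in total)
Best: vehicle 1 00 → U3 → 00 = 10; vehicle 2 00 → J4 → M9 → X4 → G3 → X2 → 00 = 78; combined 88.

88 — the smallest possible combined total.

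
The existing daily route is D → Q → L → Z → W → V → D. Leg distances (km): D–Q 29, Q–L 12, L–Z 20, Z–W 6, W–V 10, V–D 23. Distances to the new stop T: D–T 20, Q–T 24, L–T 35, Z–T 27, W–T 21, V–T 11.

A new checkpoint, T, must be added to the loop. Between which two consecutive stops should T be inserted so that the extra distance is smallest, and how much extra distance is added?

Insertion cost between consecutive stops i–j is d(i,T) + d(T,j) − d(i,j):
  between D and Q: 20 + 24 − 29 = 15
  between Q and L: 24 + 35 − 12 = 47
  between L and Z: 35 + 27 − 20 = 42
  between Z and W: 27 + 21 − 6 = 42
  between W and V: 21 + 11 − 10 = 22
  between V and D: 11 + 20 − 23 = 8
Cheapest insertion is between V and D, adding 8.
New total = 100 + 8 = 108.

Minimum extra distance: 8 km, inserting T between V and D.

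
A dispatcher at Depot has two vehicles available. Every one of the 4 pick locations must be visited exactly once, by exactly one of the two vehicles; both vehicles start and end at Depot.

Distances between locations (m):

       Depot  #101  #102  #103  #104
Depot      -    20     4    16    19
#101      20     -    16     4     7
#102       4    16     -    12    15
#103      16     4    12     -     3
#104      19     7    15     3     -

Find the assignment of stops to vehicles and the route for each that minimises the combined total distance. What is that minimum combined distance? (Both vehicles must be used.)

Check every non-empty split of the stops between the two vehicles; for each half take its own optimal tour:
  {#101} + {#102, #103, #104}: 40 + 38 = 78
  {#102} + {#101, #103, #104}: 8 + 46 = 54
  {#101, #102} + {#103, #104}: 40 + 38 = 78
  {#103} + {#101, #102, #104}: 32 + 46 = 78
  {#101, #103} + {#102, #104}: 40 + 38 = 78
  {#102, #103} + {#101, #104}: 32 + 46 = 78
  … (7 splits in total)
Best: vehicle 1 Depot → #102 → Depot = 8; vehicle 2 Depot → #101 → #103 → #104 → Depot = 46; combined 54.

54 m — the smallest possible combined total.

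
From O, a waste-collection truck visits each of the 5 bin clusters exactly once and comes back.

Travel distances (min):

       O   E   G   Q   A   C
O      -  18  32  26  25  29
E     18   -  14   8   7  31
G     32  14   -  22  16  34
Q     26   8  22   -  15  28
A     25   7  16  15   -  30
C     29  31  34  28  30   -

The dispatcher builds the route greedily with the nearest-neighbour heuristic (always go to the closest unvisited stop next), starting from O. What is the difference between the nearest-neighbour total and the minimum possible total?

The nearest-neighbour route is 5 min longer than optimal.

From O: E=18, A=25, Q=26, C=29, G=32 → choose E (18).
From E: A=7, Q=8, G=14, C=31 → choose A (7).
From A: Q=15, G=16, C=30 → choose Q (15).
From Q: G=22, C=28 → choose G (22).
From G: C=34 → choose C (34).
NN route O → E → A → Q → G → C → O costs 125.
Optimal: O → E → G → A → Q → C → O costs 120 (by enumerating all 60 distinct tours).
Excess = 125 − 120 = 5.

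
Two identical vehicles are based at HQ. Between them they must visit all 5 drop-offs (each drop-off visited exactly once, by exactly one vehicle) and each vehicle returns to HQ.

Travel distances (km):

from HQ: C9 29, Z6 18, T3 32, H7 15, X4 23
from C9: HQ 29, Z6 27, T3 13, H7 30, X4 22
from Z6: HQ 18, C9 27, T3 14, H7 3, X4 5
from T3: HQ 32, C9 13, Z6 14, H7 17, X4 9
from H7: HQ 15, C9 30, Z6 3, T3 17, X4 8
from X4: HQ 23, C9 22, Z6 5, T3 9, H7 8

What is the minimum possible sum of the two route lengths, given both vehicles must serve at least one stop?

104 km — the smallest possible combined total.

Check every non-empty split of the stops between the two vehicles; for each half take its own optimal tour:
  {C9} + {Z6, T3, H7, X4}: 58 + 64 = 122
  {Z6} + {C9, T3, H7, X4}: 36 + 74 = 110
  {C9, Z6} + {T3, H7, X4}: 74 + 64 = 138
  {T3} + {C9, Z6, H7, X4}: 64 + 74 = 138
  {C9, T3} + {Z6, H7, X4}: 74 + 46 = 120
  {Z6, T3} + {C9, H7, X4}: 64 + 74 = 138
  … (15 splits in total)
  {H7} + {C9, Z6, T3, X4}: 30 + 74 = 104  ← best
Best: vehicle 1 HQ → H7 → HQ = 30; vehicle 2 HQ → C9 → T3 → X4 → Z6 → HQ = 74; combined 104.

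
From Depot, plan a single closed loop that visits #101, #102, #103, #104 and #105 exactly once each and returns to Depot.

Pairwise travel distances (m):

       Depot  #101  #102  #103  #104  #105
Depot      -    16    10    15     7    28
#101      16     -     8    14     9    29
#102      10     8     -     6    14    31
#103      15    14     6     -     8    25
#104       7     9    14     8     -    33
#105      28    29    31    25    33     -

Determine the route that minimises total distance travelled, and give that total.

Minimum total distance: 83 m.

There are 60 distinct closed tours to check (reversals are equivalent).
Depot → #101 → #102 → #103 → #104 → #105 → Depot: 16+8+6+8+33+28 = 99
Depot → #101 → #102 → #103 → #105 → #104 → Depot: 16+8+6+25+33+7 = 95
Depot → #101 → #102 → #104 → #103 → #105 → Depot: 16+8+14+8+25+28 = 99
Depot → #101 → #102 → #104 → #105 → #103 → Depot: 16+8+14+33+25+15 = 111
Depot → #101 → #102 → #105 → #103 → #104 → Depot: 16+8+31+25+8+7 = 95
Depot → #101 → #102 → #105 → #104 → #103 → Depot: 16+8+31+33+8+15 = 111
Depot → #101 → #103 → #102 → #104 → #105 → Depot: 16+14+6+14+33+28 = 111
Depot → #101 → #103 → #102 → #105 → #104 → Depot: 16+14+6+31+33+7 = 107
Depot → #101 → #103 → #104 → #102 → #105 → Depot: 16+14+8+14+31+28 = 111
Depot → #101 → #103 → #104 → #105 → #102 → Depot: 16+14+8+33+31+10 = 112
Depot → #101 → #103 → #105 → #102 → #104 → Depot: 16+14+25+31+14+7 = 107
Depot → #101 → #103 → #105 → #104 → #102 → Depot: 16+14+25+33+14+10 = 112
Depot → #101 → #104 → #102 → #103 → #105 → Depot: 16+9+14+6+25+28 = 98
Depot → #101 → #104 → #102 → #105 → #103 → Depot: 16+9+14+31+25+15 = 110
… (46 more)
Depot → #104 → #101 → #102 → #103 → #105 → Depot: 7+9+8+6+25+28 = 83  ← best
The minimum is 83.
One optimal route: Depot → #104 → #101 → #102 → #103 → #105 → Depot (or its reverse).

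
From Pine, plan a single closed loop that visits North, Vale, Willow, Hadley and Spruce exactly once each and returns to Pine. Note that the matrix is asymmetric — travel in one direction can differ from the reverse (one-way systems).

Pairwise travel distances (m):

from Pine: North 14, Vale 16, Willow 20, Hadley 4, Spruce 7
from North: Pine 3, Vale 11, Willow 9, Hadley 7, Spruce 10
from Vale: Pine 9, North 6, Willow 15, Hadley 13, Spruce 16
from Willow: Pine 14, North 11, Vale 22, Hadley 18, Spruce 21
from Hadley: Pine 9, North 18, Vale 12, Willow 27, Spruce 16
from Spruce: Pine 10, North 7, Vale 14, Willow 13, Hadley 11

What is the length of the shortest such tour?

Pine → North → Vale → Willow → Hadley → Spruce → Pine: 14+11+15+18+16+10 = 84
Pine → North → Vale → Willow → Spruce → Hadley → Pine: 14+11+15+21+11+9 = 81
Pine → North → Vale → Hadley → Willow → Spruce → Pine: 14+11+13+27+21+10 = 96
Pine → North → Vale → Hadley → Spruce → Willow → Pine: 14+11+13+16+13+14 = 81
Pine → North → Vale → Spruce → Willow → Hadley → Pine: 14+11+16+13+18+9 = 81
Pine → North → Vale → Spruce → Hadley → Willow → Pine: 14+11+16+11+27+14 = 93
Pine → North → Willow → Vale → Hadley → Spruce → Pine: 14+9+22+13+16+10 = 84
Pine → North → Willow → Vale → Spruce → Hadley → Pine: 14+9+22+16+11+9 = 81
Pine → North → Willow → Hadley → Vale → Spruce → Pine: 14+9+18+12+16+10 = 79
Pine → North → Willow → Hadley → Spruce → Vale → Pine: 14+9+18+16+14+9 = 80
Pine → North → Willow → Spruce → Vale → Hadley → Pine: 14+9+21+14+13+9 = 80
Pine → North → Willow → Spruce → Hadley → Vale → Pine: 14+9+21+11+12+9 = 76
Pine → North → Hadley → Vale → Willow → Spruce → Pine: 14+7+12+15+21+10 = 79
Pine → North → Hadley → Vale → Spruce → Willow → Pine: 14+7+12+16+13+14 = 76
… (106 more)
Pine → Hadley → Vale → North → Spruce → Willow → Pine: 4+12+6+10+13+14 = 59  ← best
The minimum is 59.
One optimal route: Pine → Hadley → Vale → North → Spruce → Willow → Pine.

59 m — the shortest possible round trip.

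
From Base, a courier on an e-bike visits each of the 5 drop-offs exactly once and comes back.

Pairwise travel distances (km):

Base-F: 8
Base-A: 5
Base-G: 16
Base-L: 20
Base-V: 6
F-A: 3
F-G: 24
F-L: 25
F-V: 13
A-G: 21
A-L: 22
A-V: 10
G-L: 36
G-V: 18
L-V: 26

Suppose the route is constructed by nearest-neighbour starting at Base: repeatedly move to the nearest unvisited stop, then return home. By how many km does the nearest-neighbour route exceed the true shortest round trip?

Base: A=5, V=6, F=8, G=16, L=20 ⇒ A
A: F=3, V=10, G=21, L=22 ⇒ F
F: V=13, G=24, L=25 ⇒ V
V: G=18, L=26 ⇒ G
G: L=36 ⇒ L
NN route Base → A → F → V → G → L → Base costs 95.
Optimal: Base → G → V → F → A → L → Base costs 92 (by enumerating all 60 distinct tours).
Excess = 95 − 92 = 3.

Excess over optimum: 3 km.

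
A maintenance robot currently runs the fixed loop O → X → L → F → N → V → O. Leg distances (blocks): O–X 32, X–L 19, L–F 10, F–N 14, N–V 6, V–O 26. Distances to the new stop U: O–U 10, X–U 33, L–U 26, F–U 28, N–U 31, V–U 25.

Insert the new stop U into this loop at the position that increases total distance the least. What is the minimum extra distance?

Insertion cost between consecutive stops i–j is d(i,U) + d(U,j) − d(i,j):
  between O and X: 10 + 33 − 32 = 11
  between X and L: 33 + 26 − 19 = 40
  between L and F: 26 + 28 − 10 = 44
  between F and N: 28 + 31 − 14 = 45
  between N and V: 31 + 25 − 6 = 50
  between V and O: 25 + 10 − 26 = 9
Cheapest insertion is between V and O, adding 9.
New total = 107 + 9 = 116.

Adding 9 blocks by placing U on the V–O leg.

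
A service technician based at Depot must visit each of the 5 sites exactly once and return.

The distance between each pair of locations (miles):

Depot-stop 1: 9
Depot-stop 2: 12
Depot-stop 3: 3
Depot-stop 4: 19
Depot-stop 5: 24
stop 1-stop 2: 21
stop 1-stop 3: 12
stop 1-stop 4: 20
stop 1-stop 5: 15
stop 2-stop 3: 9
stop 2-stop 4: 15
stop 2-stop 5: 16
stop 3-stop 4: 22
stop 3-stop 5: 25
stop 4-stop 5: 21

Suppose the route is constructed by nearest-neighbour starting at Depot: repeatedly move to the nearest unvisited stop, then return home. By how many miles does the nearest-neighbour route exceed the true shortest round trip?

14 miles longer than the optimal tour.

Depot: stop 3=3, stop 1=9, stop 2=12, stop 4=19, stop 5=24 ⇒ stop 3
stop 3: stop 2=9, stop 1=12, stop 4=22, stop 5=25 ⇒ stop 2
stop 2: stop 4=15, stop 5=16, stop 1=21 ⇒ stop 4
stop 4: stop 1=20, stop 5=21 ⇒ stop 1
stop 1: stop 5=15 ⇒ stop 5
NN route Depot → stop 3 → stop 2 → stop 4 → stop 1 → stop 5 → Depot costs 86.
Optimal: Depot → stop 1 → stop 5 → stop 4 → stop 2 → stop 3 → Depot costs 72 (by enumerating all 60 distinct tours).
Excess = 86 − 72 = 14.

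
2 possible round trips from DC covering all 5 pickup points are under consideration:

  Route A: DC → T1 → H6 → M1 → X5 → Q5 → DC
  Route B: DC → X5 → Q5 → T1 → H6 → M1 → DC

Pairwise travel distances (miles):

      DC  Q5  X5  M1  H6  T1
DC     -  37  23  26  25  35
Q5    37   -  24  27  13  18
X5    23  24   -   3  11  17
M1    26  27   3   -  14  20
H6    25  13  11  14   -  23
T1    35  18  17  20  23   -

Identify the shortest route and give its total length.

Shortest is Route B, total 128 miles.

Route A: 35 + 23 + 14 + 3 + 24 + 37 = 136
Route B: 23 + 24 + 18 + 23 + 14 + 26 = 128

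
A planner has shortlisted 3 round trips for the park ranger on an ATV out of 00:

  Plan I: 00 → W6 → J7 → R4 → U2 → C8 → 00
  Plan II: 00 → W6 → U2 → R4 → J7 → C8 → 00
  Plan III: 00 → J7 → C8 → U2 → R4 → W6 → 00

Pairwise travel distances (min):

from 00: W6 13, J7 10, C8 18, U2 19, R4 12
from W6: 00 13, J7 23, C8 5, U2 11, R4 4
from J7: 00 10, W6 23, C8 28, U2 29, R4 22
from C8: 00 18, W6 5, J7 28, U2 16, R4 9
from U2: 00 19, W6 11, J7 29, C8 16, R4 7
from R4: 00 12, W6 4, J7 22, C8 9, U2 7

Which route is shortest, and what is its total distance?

78 min — Plan III is the shortest.

Plan I: 13 + 23 + 22 + 7 + 16 + 18 = 99
Plan II: 13 + 11 + 7 + 22 + 28 + 18 = 99
Plan III: 10 + 28 + 16 + 7 + 4 + 13 = 78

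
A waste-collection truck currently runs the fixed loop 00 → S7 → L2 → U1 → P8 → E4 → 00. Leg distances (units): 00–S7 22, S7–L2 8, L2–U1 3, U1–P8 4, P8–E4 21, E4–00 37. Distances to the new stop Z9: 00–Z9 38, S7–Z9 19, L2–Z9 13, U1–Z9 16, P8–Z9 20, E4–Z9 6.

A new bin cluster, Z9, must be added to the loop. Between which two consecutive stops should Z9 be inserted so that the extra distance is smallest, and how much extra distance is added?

Insertion cost between consecutive stops i–j is d(i,Z9) + d(Z9,j) − d(i,j):
  between 00 and S7: 38 + 19 − 22 = 35
  between S7 and L2: 19 + 13 − 8 = 24
  between L2 and U1: 13 + 16 − 3 = 26
  between U1 and P8: 16 + 20 − 4 = 32
  between P8 and E4: 20 + 6 − 21 = 5
  between E4 and 00: 6 + 38 − 37 = 7
Cheapest insertion is between P8 and E4, adding 5.
New total = 95 + 5 = 100.

+5 — insert Z9 between P8 and E4.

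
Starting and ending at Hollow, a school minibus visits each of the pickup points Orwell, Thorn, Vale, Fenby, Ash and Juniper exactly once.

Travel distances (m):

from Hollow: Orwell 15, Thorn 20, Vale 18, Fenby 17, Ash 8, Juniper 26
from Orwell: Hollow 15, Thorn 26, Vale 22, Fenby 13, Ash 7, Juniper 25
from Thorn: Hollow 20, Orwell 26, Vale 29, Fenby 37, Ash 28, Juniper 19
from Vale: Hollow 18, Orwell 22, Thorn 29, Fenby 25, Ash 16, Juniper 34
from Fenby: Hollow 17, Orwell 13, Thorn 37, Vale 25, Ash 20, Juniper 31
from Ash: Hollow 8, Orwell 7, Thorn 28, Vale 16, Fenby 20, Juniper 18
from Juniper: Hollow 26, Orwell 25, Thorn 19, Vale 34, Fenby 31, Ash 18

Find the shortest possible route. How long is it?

Minimum total distance: 120 m.

Hollow - Orwell - Thorn - Vale - Fenby - Ash - Juniper - Hollow: 15+26+29+25+20+18+26 = 159
Hollow - Orwell - Thorn - Vale - Fenby - Juniper - Ash - Hollow: 15+26+29+25+31+18+8 = 152
Hollow - Orwell - Thorn - Vale - Ash - Fenby - Juniper - Hollow: 15+26+29+16+20+31+26 = 163
Hollow - Orwell - Thorn - Vale - Ash - Juniper - Fenby - Hollow: 15+26+29+16+18+31+17 = 152
Hollow - Orwell - Thorn - Vale - Juniper - Fenby - Ash - Hollow: 15+26+29+34+31+20+8 = 163
Hollow - Orwell - Thorn - Vale - Juniper - Ash - Fenby - Hollow: 15+26+29+34+18+20+17 = 159
Hollow - Orwell - Thorn - Fenby - Vale - Ash - Juniper - Hollow: 15+26+37+25+16+18+26 = 163
Hollow - Orwell - Thorn - Fenby - Vale - Juniper - Ash - Hollow: 15+26+37+25+34+18+8 = 163
… (352 more)
Hollow - Thorn - Juniper - Ash - Orwell - Fenby - Vale - Hollow: 20+19+18+7+13+25+18 = 120  ← best
The minimum is 120.
One optimal route: Hollow → Thorn → Juniper → Ash → Orwell → Fenby → Vale → Hollow (or its reverse).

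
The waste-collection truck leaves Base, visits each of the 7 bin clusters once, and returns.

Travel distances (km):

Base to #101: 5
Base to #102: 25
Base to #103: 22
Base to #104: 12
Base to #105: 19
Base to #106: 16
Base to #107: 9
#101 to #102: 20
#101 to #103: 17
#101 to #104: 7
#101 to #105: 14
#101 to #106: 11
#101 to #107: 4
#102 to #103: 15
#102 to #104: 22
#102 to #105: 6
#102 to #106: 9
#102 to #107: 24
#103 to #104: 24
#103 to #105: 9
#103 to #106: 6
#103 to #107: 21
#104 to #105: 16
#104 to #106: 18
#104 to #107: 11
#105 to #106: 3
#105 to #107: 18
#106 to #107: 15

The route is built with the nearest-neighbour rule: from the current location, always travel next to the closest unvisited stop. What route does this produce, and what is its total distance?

Nearest-neighbour total = 85 km; route Base → #101 → #107 → #104 → #105 → #106 → #103 → #102 → Base.

From Base: distances to unvisited — #101=5, #107=9, #104=12, #106=16, #105=19, #103=22, #102=25. Nearest is #101 (5).
From #101: distances to unvisited — #107=4, #104=7, #106=11, #105=14, #103=17, #102=20. Nearest is #107 (4).
From #107: distances to unvisited — #104=11, #106=15, #105=18, #103=21, #102=24. Nearest is #104 (11).
From #104: distances to unvisited — #105=16, #106=18, #102=22, #103=24. Nearest is #105 (16).
From #105: distances to unvisited — #106=3, #102=6, #103=9. Nearest is #106 (3).
From #106: distances to unvisited — #103=6, #102=9. Nearest is #103 (6).
From #103: distances to unvisited — #102=15. Nearest is #102 (15).
Return #102→Base: 25.
Total = 5 + 4 + 11 + 16 + 3 + 6 + 15 + 25 = 85.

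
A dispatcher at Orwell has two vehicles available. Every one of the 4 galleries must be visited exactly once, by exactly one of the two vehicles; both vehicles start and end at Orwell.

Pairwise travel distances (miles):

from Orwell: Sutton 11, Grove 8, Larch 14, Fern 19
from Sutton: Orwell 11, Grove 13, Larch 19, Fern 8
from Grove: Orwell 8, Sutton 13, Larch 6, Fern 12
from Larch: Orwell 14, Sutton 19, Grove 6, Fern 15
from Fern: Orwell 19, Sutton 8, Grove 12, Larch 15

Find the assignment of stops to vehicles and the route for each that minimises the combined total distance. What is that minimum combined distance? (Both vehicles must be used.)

Try each way of splitting the stops between the two vehicles (each non-empty) and, for each split, find the best tour for each vehicle:
  {Sutton} + {Grove, Larch, Fern}: 22 + 48 = 70
  {Grove} + {Sutton, Larch, Fern}: 16 + 48 = 64
  {Sutton, Grove} + {Larch, Fern}: 32 + 48 = 80
  {Larch} + {Sutton, Grove, Fern}: 28 + 39 = 67
  {Sutton, Larch} + {Grove, Fern}: 44 + 39 = 83
  {Grove, Larch} + {Sutton, Fern}: 28 + 38 = 66
  … (7 splits in total)
Best: vehicle 1 Orwell → Grove → Orwell = 16; vehicle 2 Orwell → Sutton → Fern → Larch → Orwell = 48; combined 64.

Minimum combined distance: 64 miles.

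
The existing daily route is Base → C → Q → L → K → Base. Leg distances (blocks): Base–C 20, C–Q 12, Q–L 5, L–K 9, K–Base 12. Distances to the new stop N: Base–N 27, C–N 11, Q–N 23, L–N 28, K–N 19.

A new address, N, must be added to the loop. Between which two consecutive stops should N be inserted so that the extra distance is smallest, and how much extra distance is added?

Adding 18 blocks by placing N on the Base–C leg.

Insertion cost between consecutive stops i–j is d(i,N) + d(N,j) − d(i,j):
  between Base and C: 27 + 11 − 20 = 18
  between C and Q: 11 + 23 − 12 = 22
  between Q and L: 23 + 28 − 5 = 46
  between L and K: 28 + 19 − 9 = 38
  between K and Base: 19 + 27 − 12 = 34
Cheapest insertion is between Base and C, adding 18.
New total = 58 + 18 = 76.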